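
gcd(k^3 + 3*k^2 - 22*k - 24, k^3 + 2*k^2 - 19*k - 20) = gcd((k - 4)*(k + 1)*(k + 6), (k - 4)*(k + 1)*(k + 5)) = k^2 - 3*k - 4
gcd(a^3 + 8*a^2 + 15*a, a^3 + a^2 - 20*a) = a^2 + 5*a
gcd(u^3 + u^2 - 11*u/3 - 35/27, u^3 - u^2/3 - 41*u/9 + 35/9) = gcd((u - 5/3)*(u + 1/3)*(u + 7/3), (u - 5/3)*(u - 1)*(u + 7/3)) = u^2 + 2*u/3 - 35/9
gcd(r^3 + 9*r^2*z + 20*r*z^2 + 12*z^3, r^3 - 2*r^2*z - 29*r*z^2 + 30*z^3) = 1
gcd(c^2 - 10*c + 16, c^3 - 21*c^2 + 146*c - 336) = c - 8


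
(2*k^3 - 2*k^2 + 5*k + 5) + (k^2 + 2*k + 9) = 2*k^3 - k^2 + 7*k + 14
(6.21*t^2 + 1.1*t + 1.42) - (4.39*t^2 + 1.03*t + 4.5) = 1.82*t^2 + 0.0700000000000001*t - 3.08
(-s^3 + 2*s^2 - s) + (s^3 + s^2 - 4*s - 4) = 3*s^2 - 5*s - 4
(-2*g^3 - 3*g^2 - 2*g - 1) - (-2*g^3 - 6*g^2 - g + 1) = 3*g^2 - g - 2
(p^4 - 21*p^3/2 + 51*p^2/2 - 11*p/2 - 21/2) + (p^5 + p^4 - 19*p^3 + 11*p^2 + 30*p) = p^5 + 2*p^4 - 59*p^3/2 + 73*p^2/2 + 49*p/2 - 21/2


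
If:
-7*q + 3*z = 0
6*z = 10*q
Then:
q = 0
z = 0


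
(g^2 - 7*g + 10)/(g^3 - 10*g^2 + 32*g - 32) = (g - 5)/(g^2 - 8*g + 16)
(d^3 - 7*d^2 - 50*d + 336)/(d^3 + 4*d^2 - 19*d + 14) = (d^2 - 14*d + 48)/(d^2 - 3*d + 2)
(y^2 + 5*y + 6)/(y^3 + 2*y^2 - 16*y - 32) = (y + 3)/(y^2 - 16)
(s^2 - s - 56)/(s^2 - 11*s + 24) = (s + 7)/(s - 3)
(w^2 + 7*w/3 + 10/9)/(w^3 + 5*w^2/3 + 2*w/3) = (w + 5/3)/(w*(w + 1))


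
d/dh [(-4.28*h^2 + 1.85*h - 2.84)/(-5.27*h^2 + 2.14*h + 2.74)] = (0.590299999999999*h^2 - 53.388*h + 11.1466)/(27.7729*h^4 - 22.5556*h^3 - 24.3*h^2 + 11.7272*h + 7.5076)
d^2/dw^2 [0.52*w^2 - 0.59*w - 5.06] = 1.04000000000000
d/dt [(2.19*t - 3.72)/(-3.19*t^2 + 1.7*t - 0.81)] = (6.9861*t^2 - 23.7336*t + 4.5501)/(10.1761*t^4 - 10.846*t^3 + 8.0578*t^2 - 2.754*t + 0.6561)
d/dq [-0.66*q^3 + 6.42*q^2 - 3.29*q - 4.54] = -1.98*q^2 + 12.84*q - 3.29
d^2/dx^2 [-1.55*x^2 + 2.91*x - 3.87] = -3.10000000000000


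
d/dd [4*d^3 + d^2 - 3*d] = 12*d^2 + 2*d - 3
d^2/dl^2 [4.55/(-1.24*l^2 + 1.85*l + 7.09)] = (-13.99216*l^2 + 20.8754*l + 4.55*(2.48*l - 1.85)*(4.96*l - 3.7) + 80.00356)/(-1.24*l^2 + 1.85*l + 7.09)^3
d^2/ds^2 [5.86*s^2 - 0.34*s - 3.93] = 11.7200000000000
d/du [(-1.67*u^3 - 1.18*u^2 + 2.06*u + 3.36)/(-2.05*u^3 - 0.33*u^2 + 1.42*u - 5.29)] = (-1.8679*u^4 + 3.7032*u^3 + 46.1711*u^2 + 14.702*u - 15.6686)/(4.2025*u^6 + 1.353*u^5 - 5.7131*u^4 + 20.7518*u^3 + 5.5078*u^2 - 15.0236*u + 27.9841)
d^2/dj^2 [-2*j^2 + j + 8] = -4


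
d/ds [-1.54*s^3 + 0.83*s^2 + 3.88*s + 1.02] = -4.62*s^2 + 1.66*s + 3.88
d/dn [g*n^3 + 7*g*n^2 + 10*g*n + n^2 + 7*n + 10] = 3*g*n^2 + 14*g*n + 10*g + 2*n + 7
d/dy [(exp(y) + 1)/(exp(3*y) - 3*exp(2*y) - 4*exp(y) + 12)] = 2*(-exp(3*y) + 3*exp(y) + 8)*exp(y)/(exp(6*y) - 6*exp(5*y) + exp(4*y) + 48*exp(3*y) - 56*exp(2*y) - 96*exp(y) + 144)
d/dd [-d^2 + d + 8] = 1 - 2*d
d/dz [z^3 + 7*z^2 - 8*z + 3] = 3*z^2 + 14*z - 8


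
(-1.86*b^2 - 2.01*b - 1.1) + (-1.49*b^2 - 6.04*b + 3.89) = -3.35*b^2 - 8.05*b + 2.79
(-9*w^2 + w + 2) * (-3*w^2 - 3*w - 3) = 27*w^4 + 24*w^3 + 18*w^2 - 9*w - 6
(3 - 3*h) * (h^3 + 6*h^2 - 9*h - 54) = -3*h^4 - 15*h^3 + 45*h^2 + 135*h - 162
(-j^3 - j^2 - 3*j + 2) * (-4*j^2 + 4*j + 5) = 4*j^5 + 3*j^3 - 25*j^2 - 7*j + 10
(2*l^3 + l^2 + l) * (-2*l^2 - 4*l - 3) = -4*l^5 - 10*l^4 - 12*l^3 - 7*l^2 - 3*l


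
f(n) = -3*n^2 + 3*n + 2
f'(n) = 3 - 6*n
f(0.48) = 2.75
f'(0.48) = 0.12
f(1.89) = -3.05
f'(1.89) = -8.34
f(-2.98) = -33.58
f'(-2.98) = 20.88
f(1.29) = 0.88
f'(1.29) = -4.74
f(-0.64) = -1.15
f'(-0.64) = 6.84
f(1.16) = 1.44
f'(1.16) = -3.96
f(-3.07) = -35.48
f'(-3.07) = 21.42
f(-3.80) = -52.72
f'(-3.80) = 25.80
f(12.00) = -394.00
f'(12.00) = -69.00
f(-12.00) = -466.00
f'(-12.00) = 75.00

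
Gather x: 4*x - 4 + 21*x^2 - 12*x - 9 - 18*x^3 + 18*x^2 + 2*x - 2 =-18*x^3 + 39*x^2 - 6*x - 15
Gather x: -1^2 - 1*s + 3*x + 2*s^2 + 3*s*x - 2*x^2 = 2*s^2 - s - 2*x^2 + x*(3*s + 3) - 1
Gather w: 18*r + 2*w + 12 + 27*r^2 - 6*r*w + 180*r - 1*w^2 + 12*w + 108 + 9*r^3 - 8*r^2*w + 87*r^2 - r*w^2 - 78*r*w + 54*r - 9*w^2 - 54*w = 9*r^3 + 114*r^2 + 252*r + w^2*(-r - 10) + w*(-8*r^2 - 84*r - 40) + 120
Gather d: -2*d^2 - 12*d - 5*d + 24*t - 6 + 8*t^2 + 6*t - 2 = -2*d^2 - 17*d + 8*t^2 + 30*t - 8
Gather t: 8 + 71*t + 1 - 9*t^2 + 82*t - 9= -9*t^2 + 153*t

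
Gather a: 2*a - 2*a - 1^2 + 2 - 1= 0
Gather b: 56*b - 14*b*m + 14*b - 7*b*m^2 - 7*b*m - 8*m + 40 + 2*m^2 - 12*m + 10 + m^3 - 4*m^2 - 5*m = b*(-7*m^2 - 21*m + 70) + m^3 - 2*m^2 - 25*m + 50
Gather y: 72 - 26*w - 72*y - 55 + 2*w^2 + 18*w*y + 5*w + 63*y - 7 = 2*w^2 - 21*w + y*(18*w - 9) + 10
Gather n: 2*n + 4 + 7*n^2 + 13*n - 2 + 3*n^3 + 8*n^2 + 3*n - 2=3*n^3 + 15*n^2 + 18*n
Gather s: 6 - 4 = 2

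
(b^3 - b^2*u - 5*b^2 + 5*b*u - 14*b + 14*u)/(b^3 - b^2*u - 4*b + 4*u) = (b - 7)/(b - 2)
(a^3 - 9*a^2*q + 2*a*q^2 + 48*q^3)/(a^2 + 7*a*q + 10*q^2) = (a^2 - 11*a*q + 24*q^2)/(a + 5*q)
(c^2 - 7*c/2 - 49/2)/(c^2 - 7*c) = (c + 7/2)/c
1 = 1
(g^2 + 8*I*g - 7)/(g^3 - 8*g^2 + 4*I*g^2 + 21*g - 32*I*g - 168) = (g + I)/(g^2 - g*(8 + 3*I) + 24*I)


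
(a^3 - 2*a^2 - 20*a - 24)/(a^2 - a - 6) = (a^2 - 4*a - 12)/(a - 3)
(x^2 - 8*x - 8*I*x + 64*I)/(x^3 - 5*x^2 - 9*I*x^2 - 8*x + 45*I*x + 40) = (x - 8)/(x^2 - x*(5 + I) + 5*I)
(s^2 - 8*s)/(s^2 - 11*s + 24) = s/(s - 3)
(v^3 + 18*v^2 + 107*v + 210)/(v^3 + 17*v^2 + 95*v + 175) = (v + 6)/(v + 5)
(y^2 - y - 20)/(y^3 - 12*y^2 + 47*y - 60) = (y + 4)/(y^2 - 7*y + 12)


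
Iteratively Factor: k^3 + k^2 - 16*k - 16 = (k + 1)*(k^2 - 16) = (k - 4)*(k + 1)*(k + 4)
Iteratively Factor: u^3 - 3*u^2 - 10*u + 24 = (u - 4)*(u^2 + u - 6) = (u - 4)*(u - 2)*(u + 3)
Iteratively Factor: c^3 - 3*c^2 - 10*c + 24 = (c - 2)*(c^2 - c - 12) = (c - 2)*(c + 3)*(c - 4)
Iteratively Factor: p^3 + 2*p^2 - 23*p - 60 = (p + 4)*(p^2 - 2*p - 15) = (p + 3)*(p + 4)*(p - 5)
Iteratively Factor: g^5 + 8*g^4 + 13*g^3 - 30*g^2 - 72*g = (g + 3)*(g^4 + 5*g^3 - 2*g^2 - 24*g) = (g + 3)*(g + 4)*(g^3 + g^2 - 6*g) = (g - 2)*(g + 3)*(g + 4)*(g^2 + 3*g) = (g - 2)*(g + 3)^2*(g + 4)*(g)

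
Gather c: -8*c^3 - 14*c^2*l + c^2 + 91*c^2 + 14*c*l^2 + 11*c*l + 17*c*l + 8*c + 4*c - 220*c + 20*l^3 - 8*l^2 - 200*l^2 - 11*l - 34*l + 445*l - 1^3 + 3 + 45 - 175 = -8*c^3 + c^2*(92 - 14*l) + c*(14*l^2 + 28*l - 208) + 20*l^3 - 208*l^2 + 400*l - 128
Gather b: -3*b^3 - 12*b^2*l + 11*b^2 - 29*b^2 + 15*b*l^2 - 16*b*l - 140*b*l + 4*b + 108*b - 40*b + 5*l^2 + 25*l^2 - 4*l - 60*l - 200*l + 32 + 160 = -3*b^3 + b^2*(-12*l - 18) + b*(15*l^2 - 156*l + 72) + 30*l^2 - 264*l + 192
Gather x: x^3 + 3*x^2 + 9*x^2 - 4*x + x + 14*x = x^3 + 12*x^2 + 11*x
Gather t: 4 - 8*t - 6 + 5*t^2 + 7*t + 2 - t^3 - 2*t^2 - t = -t^3 + 3*t^2 - 2*t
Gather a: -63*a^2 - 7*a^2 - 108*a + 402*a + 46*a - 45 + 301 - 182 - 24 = -70*a^2 + 340*a + 50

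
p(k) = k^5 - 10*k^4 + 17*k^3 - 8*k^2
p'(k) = 5*k^4 - 40*k^3 + 51*k^2 - 16*k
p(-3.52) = -2916.18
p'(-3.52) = 3200.41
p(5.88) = -1745.54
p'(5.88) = -485.74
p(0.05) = -0.02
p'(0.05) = -0.68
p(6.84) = -1850.96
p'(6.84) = 420.55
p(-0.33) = -1.60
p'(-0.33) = 12.33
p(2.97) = -172.19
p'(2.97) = -256.54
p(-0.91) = -26.92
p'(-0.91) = 90.36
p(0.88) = -0.08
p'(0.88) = 1.15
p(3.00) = -180.00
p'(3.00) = -264.00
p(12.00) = 69696.00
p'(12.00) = 41712.00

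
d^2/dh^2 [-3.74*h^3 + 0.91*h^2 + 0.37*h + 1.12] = 1.82 - 22.44*h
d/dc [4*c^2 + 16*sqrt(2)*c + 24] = 8*c + 16*sqrt(2)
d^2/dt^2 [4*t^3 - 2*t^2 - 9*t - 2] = 24*t - 4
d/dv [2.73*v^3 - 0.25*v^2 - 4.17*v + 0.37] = 8.19*v^2 - 0.5*v - 4.17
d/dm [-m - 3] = -1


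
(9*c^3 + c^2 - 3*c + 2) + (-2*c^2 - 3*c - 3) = 9*c^3 - c^2 - 6*c - 1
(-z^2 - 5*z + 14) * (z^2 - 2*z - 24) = -z^4 - 3*z^3 + 48*z^2 + 92*z - 336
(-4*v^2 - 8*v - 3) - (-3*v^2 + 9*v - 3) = -v^2 - 17*v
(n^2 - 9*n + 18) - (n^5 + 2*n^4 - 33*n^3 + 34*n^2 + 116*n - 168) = -n^5 - 2*n^4 + 33*n^3 - 33*n^2 - 125*n + 186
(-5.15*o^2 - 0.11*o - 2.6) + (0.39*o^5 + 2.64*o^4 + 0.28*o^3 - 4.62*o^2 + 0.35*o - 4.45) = 0.39*o^5 + 2.64*o^4 + 0.28*o^3 - 9.77*o^2 + 0.24*o - 7.05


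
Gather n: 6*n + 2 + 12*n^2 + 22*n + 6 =12*n^2 + 28*n + 8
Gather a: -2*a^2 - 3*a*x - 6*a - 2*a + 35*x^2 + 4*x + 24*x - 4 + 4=-2*a^2 + a*(-3*x - 8) + 35*x^2 + 28*x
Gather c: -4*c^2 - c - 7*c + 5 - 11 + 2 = -4*c^2 - 8*c - 4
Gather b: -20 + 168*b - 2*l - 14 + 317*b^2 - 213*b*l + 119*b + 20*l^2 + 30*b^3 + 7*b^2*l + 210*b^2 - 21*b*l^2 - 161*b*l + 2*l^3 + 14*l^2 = 30*b^3 + b^2*(7*l + 527) + b*(-21*l^2 - 374*l + 287) + 2*l^3 + 34*l^2 - 2*l - 34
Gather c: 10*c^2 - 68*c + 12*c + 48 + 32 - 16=10*c^2 - 56*c + 64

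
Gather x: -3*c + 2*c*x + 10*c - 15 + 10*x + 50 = 7*c + x*(2*c + 10) + 35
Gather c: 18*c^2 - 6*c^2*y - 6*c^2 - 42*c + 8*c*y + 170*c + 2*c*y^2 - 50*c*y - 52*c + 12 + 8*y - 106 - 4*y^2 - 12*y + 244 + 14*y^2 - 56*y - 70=c^2*(12 - 6*y) + c*(2*y^2 - 42*y + 76) + 10*y^2 - 60*y + 80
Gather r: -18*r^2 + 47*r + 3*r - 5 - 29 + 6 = -18*r^2 + 50*r - 28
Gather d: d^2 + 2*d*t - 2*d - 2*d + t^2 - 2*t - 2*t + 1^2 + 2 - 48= d^2 + d*(2*t - 4) + t^2 - 4*t - 45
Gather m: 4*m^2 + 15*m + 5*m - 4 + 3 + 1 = 4*m^2 + 20*m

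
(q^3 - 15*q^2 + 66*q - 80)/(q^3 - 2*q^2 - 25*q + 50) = (q - 8)/(q + 5)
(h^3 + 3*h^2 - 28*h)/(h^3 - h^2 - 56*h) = (h - 4)/(h - 8)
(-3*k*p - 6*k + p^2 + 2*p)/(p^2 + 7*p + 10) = (-3*k + p)/(p + 5)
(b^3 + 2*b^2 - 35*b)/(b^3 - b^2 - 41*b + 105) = b/(b - 3)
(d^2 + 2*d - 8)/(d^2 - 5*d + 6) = (d + 4)/(d - 3)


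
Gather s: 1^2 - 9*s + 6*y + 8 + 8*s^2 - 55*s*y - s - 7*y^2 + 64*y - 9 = 8*s^2 + s*(-55*y - 10) - 7*y^2 + 70*y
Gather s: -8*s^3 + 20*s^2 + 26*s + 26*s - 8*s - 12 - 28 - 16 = -8*s^3 + 20*s^2 + 44*s - 56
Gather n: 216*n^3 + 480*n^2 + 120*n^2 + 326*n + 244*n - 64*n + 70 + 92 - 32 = 216*n^3 + 600*n^2 + 506*n + 130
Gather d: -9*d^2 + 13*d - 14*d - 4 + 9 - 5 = -9*d^2 - d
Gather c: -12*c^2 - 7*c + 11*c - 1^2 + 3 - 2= -12*c^2 + 4*c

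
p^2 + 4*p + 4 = (p + 2)^2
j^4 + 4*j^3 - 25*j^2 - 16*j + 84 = (j - 3)*(j - 2)*(j + 2)*(j + 7)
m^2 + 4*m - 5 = (m - 1)*(m + 5)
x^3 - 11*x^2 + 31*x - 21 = (x - 7)*(x - 3)*(x - 1)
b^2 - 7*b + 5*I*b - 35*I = (b - 7)*(b + 5*I)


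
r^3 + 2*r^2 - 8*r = r*(r - 2)*(r + 4)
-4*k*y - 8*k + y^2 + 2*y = (-4*k + y)*(y + 2)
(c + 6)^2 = c^2 + 12*c + 36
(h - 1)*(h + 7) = h^2 + 6*h - 7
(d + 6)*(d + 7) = d^2 + 13*d + 42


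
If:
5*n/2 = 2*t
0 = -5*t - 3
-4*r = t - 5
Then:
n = -12/25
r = 7/5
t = -3/5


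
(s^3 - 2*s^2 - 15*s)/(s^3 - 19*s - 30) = s/(s + 2)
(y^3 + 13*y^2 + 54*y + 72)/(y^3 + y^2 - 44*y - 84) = (y^2 + 7*y + 12)/(y^2 - 5*y - 14)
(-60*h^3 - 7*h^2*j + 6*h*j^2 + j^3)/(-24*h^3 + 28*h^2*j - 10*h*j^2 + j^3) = (60*h^3 + 7*h^2*j - 6*h*j^2 - j^3)/(24*h^3 - 28*h^2*j + 10*h*j^2 - j^3)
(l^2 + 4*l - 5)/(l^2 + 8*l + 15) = (l - 1)/(l + 3)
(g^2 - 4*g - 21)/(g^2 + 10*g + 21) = (g - 7)/(g + 7)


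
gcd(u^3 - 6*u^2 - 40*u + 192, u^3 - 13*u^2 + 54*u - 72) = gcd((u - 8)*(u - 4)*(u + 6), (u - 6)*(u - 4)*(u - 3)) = u - 4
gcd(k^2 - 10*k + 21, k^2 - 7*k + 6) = 1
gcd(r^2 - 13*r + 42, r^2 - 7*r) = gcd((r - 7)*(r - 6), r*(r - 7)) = r - 7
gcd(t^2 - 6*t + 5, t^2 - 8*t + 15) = t - 5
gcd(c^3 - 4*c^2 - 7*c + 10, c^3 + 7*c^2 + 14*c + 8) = c + 2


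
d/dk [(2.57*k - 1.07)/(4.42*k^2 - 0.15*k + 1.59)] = (-11.3594*k^2 + 9.4588*k + 3.9258)/(19.5364*k^4 - 1.326*k^3 + 14.0781*k^2 - 0.477*k + 2.5281)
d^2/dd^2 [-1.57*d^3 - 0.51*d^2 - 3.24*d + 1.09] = -9.42*d - 1.02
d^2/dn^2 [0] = 0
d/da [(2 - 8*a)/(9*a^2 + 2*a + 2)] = 4*(18*a^2 - 9*a - 5)/(81*a^4 + 36*a^3 + 40*a^2 + 8*a + 4)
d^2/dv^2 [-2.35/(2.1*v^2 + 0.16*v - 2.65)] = (20.727*v^2 + 1.5792*v - 2.35*(4.2*v + 0.16)*(8.4*v + 0.32) - 26.1555)/(2.1*v^2 + 0.16*v - 2.65)^3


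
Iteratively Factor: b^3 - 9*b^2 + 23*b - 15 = (b - 1)*(b^2 - 8*b + 15) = (b - 5)*(b - 1)*(b - 3)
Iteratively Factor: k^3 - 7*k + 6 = (k - 1)*(k^2 + k - 6) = (k - 1)*(k + 3)*(k - 2)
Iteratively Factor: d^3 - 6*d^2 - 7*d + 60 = (d - 5)*(d^2 - d - 12) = (d - 5)*(d - 4)*(d + 3)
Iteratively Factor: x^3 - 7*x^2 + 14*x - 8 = (x - 2)*(x^2 - 5*x + 4) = (x - 4)*(x - 2)*(x - 1)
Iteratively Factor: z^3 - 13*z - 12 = (z + 3)*(z^2 - 3*z - 4) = (z + 1)*(z + 3)*(z - 4)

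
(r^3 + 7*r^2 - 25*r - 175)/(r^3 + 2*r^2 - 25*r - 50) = (r + 7)/(r + 2)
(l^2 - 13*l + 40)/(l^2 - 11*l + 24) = (l - 5)/(l - 3)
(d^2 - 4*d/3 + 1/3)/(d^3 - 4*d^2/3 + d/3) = 1/d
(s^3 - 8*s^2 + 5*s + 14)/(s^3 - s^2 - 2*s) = (s - 7)/s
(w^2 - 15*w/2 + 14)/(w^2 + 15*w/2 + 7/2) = (2*w^2 - 15*w + 28)/(2*w^2 + 15*w + 7)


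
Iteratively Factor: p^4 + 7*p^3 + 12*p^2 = (p)*(p^3 + 7*p^2 + 12*p) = p*(p + 4)*(p^2 + 3*p) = p^2*(p + 4)*(p + 3)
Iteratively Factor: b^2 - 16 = (b - 4)*(b + 4)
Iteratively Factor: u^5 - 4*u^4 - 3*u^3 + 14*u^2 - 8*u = (u)*(u^4 - 4*u^3 - 3*u^2 + 14*u - 8) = u*(u - 4)*(u^3 - 3*u + 2) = u*(u - 4)*(u - 1)*(u^2 + u - 2) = u*(u - 4)*(u - 1)*(u + 2)*(u - 1)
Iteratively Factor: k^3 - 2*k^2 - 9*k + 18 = (k + 3)*(k^2 - 5*k + 6) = (k - 3)*(k + 3)*(k - 2)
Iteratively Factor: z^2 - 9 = (z - 3)*(z + 3)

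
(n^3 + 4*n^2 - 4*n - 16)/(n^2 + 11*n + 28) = (n^2 - 4)/(n + 7)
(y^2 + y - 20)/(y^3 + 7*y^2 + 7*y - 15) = (y - 4)/(y^2 + 2*y - 3)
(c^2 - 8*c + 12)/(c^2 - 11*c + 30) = (c - 2)/(c - 5)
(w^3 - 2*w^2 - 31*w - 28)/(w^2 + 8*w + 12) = (w^3 - 2*w^2 - 31*w - 28)/(w^2 + 8*w + 12)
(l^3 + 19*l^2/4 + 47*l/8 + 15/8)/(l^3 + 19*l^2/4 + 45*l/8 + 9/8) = (8*l^2 + 14*l + 5)/(8*l^2 + 14*l + 3)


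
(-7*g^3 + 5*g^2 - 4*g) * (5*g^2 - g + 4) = -35*g^5 + 32*g^4 - 53*g^3 + 24*g^2 - 16*g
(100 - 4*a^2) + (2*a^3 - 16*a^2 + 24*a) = 2*a^3 - 20*a^2 + 24*a + 100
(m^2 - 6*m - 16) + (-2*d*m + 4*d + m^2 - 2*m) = -2*d*m + 4*d + 2*m^2 - 8*m - 16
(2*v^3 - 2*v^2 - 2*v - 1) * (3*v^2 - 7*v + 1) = 6*v^5 - 20*v^4 + 10*v^3 + 9*v^2 + 5*v - 1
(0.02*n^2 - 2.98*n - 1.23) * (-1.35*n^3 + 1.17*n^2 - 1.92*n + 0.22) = -0.027*n^5 + 4.0464*n^4 - 1.8645*n^3 + 4.2869*n^2 + 1.706*n - 0.2706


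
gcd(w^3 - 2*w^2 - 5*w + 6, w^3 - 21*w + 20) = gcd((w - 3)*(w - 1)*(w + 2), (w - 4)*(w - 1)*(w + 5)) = w - 1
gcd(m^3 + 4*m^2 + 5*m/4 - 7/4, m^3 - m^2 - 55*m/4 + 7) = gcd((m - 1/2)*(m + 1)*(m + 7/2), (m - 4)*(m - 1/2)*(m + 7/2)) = m^2 + 3*m - 7/4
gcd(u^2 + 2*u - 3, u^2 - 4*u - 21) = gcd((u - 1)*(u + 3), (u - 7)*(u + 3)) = u + 3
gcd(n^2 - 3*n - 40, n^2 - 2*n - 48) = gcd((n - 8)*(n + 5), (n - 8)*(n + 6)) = n - 8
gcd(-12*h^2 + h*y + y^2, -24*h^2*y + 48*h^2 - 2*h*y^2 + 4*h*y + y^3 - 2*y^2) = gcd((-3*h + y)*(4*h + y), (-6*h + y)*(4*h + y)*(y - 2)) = 4*h + y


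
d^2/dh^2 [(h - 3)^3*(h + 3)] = 12*h*(h - 3)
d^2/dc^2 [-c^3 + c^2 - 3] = 2 - 6*c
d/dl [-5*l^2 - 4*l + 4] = -10*l - 4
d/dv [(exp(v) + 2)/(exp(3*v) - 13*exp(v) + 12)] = (-(exp(v) + 2)*(3*exp(2*v) - 13) + exp(3*v) - 13*exp(v) + 12)*exp(v)/(exp(3*v) - 13*exp(v) + 12)^2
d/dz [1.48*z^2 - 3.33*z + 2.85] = 2.96*z - 3.33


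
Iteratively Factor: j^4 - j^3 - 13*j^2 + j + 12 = (j + 3)*(j^3 - 4*j^2 - j + 4) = (j - 4)*(j + 3)*(j^2 - 1) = (j - 4)*(j - 1)*(j + 3)*(j + 1)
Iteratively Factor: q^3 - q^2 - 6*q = (q - 3)*(q^2 + 2*q) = (q - 3)*(q + 2)*(q)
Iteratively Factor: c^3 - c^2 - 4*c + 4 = (c - 1)*(c^2 - 4) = (c - 1)*(c + 2)*(c - 2)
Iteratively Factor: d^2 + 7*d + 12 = (d + 4)*(d + 3)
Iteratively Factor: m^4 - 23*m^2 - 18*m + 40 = (m + 4)*(m^3 - 4*m^2 - 7*m + 10) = (m - 5)*(m + 4)*(m^2 + m - 2) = (m - 5)*(m + 2)*(m + 4)*(m - 1)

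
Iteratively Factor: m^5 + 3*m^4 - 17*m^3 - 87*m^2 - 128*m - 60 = (m + 2)*(m^4 + m^3 - 19*m^2 - 49*m - 30) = (m + 2)*(m + 3)*(m^3 - 2*m^2 - 13*m - 10) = (m - 5)*(m + 2)*(m + 3)*(m^2 + 3*m + 2) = (m - 5)*(m + 1)*(m + 2)*(m + 3)*(m + 2)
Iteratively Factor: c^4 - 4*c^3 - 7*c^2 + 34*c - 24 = (c - 2)*(c^3 - 2*c^2 - 11*c + 12) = (c - 2)*(c - 1)*(c^2 - c - 12) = (c - 2)*(c - 1)*(c + 3)*(c - 4)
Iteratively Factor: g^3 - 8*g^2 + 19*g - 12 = (g - 1)*(g^2 - 7*g + 12) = (g - 3)*(g - 1)*(g - 4)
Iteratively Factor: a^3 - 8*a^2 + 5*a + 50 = (a - 5)*(a^2 - 3*a - 10) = (a - 5)*(a + 2)*(a - 5)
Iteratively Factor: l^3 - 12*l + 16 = (l - 2)*(l^2 + 2*l - 8) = (l - 2)^2*(l + 4)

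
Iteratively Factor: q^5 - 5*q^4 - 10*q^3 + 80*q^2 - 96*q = (q - 2)*(q^4 - 3*q^3 - 16*q^2 + 48*q) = (q - 3)*(q - 2)*(q^3 - 16*q) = (q - 3)*(q - 2)*(q + 4)*(q^2 - 4*q) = q*(q - 3)*(q - 2)*(q + 4)*(q - 4)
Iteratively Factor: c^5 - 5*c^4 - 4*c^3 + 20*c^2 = (c - 2)*(c^4 - 3*c^3 - 10*c^2) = (c - 5)*(c - 2)*(c^3 + 2*c^2) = (c - 5)*(c - 2)*(c + 2)*(c^2) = c*(c - 5)*(c - 2)*(c + 2)*(c)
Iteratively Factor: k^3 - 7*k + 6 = (k - 2)*(k^2 + 2*k - 3) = (k - 2)*(k - 1)*(k + 3)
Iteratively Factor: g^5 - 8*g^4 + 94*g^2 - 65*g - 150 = (g - 5)*(g^4 - 3*g^3 - 15*g^2 + 19*g + 30) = (g - 5)^2*(g^3 + 2*g^2 - 5*g - 6) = (g - 5)^2*(g - 2)*(g^2 + 4*g + 3) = (g - 5)^2*(g - 2)*(g + 3)*(g + 1)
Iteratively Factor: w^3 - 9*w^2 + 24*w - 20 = (w - 5)*(w^2 - 4*w + 4) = (w - 5)*(w - 2)*(w - 2)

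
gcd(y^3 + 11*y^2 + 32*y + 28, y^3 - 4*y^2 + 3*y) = 1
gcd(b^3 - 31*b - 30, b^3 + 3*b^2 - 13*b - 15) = b^2 + 6*b + 5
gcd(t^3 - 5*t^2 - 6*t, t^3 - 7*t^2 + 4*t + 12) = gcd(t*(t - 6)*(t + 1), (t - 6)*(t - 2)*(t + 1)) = t^2 - 5*t - 6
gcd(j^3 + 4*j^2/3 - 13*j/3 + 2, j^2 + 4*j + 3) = j + 3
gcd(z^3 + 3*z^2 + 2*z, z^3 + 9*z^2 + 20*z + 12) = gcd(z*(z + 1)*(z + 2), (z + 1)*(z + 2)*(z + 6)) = z^2 + 3*z + 2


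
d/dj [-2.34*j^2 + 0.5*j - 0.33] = 0.5 - 4.68*j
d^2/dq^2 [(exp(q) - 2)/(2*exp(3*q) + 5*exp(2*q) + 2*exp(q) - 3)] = (16*exp(6*q) - 42*exp(5*q) - 211*exp(4*q) - 148*exp(3*q) - 78*exp(2*q) - 122*exp(q) - 3)*exp(q)/(8*exp(9*q) + 60*exp(8*q) + 174*exp(7*q) + 209*exp(6*q) - 6*exp(5*q) - 237*exp(4*q) - 118*exp(3*q) + 99*exp(2*q) + 54*exp(q) - 27)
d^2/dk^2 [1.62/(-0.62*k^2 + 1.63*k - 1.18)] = (1.245456*k^2 - 3.274344*k - 1.62*(1.24*k - 1.63)*(2.48*k - 3.26) + 2.370384)/(0.62*k^2 - 1.63*k + 1.18)^3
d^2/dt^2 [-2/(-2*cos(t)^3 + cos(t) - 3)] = 8*(9*(1 - cos(2*t))^3 - 28*(1 - cos(2*t))^2 + 3*cos(t) - 17*cos(2*t) + 27*cos(3*t) + 27)/(cos(t) + cos(3*t) + 6)^3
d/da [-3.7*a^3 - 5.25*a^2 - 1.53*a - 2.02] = -11.1*a^2 - 10.5*a - 1.53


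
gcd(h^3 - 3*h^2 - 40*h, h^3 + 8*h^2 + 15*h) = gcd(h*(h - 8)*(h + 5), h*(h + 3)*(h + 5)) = h^2 + 5*h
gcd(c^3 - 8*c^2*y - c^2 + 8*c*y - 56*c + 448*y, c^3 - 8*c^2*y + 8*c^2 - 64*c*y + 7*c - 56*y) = -c^2 + 8*c*y - 7*c + 56*y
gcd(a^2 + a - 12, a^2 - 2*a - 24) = a + 4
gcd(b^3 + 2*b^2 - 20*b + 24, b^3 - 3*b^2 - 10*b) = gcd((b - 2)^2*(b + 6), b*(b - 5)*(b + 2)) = 1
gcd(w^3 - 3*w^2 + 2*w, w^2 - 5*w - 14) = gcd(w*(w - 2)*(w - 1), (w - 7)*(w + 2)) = 1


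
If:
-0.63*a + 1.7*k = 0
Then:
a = 2.6984126984127*k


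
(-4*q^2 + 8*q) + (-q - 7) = -4*q^2 + 7*q - 7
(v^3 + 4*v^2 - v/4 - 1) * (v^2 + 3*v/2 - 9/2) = v^5 + 11*v^4/2 + 5*v^3/4 - 155*v^2/8 - 3*v/8 + 9/2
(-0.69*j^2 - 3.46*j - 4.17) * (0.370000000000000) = -0.2553*j^2 - 1.2802*j - 1.5429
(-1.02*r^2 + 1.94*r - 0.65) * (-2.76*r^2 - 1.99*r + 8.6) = 2.8152*r^4 - 3.3246*r^3 - 10.8386*r^2 + 17.9775*r - 5.59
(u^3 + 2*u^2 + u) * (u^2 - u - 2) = u^5 + u^4 - 3*u^3 - 5*u^2 - 2*u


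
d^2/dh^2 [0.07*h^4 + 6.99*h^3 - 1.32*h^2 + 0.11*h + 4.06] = 0.84*h^2 + 41.94*h - 2.64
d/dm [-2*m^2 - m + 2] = -4*m - 1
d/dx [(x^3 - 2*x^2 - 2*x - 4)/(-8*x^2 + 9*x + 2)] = 2*(-4*x^4 + 9*x^3 - 14*x^2 - 36*x + 16)/(64*x^4 - 144*x^3 + 49*x^2 + 36*x + 4)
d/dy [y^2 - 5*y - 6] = 2*y - 5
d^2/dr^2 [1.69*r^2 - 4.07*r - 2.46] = 3.38000000000000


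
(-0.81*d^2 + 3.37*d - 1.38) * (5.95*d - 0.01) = -4.8195*d^3 + 20.0596*d^2 - 8.2447*d + 0.0138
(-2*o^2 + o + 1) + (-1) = -2*o^2 + o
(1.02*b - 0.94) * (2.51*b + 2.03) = 2.5602*b^2 - 0.2888*b - 1.9082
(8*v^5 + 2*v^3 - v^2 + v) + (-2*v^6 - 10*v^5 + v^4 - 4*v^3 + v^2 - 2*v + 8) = -2*v^6 - 2*v^5 + v^4 - 2*v^3 - v + 8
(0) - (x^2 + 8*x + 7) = -x^2 - 8*x - 7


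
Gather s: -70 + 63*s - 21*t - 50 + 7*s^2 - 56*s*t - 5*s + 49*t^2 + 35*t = 7*s^2 + s*(58 - 56*t) + 49*t^2 + 14*t - 120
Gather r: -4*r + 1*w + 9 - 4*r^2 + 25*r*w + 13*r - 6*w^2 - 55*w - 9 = -4*r^2 + r*(25*w + 9) - 6*w^2 - 54*w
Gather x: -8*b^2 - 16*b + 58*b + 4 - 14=-8*b^2 + 42*b - 10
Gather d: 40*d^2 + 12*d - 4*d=40*d^2 + 8*d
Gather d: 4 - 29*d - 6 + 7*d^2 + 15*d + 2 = 7*d^2 - 14*d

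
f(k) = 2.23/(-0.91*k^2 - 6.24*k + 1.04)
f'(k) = 2.23*(1.82*k + 6.24)/(-0.91*k^2 - 6.24*k + 1.04)^2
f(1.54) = -0.21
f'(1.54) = 0.18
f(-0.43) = 0.63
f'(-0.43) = 0.96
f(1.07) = -0.33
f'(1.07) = 0.41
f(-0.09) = 1.40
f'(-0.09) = 5.33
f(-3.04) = 0.19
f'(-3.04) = 0.01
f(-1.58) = 0.26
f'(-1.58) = 0.10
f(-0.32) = 0.76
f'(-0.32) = 1.46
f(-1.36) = 0.28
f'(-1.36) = 0.14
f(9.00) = -0.02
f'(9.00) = 0.00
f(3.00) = -0.09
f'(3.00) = 0.04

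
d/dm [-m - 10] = -1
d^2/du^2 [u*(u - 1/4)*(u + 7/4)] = 6*u + 3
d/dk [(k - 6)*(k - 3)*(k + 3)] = 3*k^2 - 12*k - 9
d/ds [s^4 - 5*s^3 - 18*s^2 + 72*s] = 4*s^3 - 15*s^2 - 36*s + 72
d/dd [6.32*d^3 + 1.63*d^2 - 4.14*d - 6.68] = 18.96*d^2 + 3.26*d - 4.14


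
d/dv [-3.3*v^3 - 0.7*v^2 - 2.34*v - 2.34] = -9.9*v^2 - 1.4*v - 2.34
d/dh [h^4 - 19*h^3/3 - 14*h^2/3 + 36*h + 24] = 4*h^3 - 19*h^2 - 28*h/3 + 36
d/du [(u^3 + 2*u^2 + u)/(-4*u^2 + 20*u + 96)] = (-u^4 + 10*u^3 + 83*u^2 + 96*u + 24)/(4*(u^4 - 10*u^3 - 23*u^2 + 240*u + 576))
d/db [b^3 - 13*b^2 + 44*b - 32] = 3*b^2 - 26*b + 44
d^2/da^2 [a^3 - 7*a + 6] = 6*a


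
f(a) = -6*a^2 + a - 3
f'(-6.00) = 73.00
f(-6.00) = -225.00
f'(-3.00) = 37.00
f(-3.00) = -60.00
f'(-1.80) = 22.60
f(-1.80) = -24.24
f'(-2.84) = 35.08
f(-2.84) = -54.23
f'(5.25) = -62.00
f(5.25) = -163.12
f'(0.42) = -4.04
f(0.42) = -3.64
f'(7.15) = -84.80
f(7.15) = -302.58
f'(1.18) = -13.16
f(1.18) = -10.17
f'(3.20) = -37.40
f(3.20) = -61.24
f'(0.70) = -7.40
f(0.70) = -5.24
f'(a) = 1 - 12*a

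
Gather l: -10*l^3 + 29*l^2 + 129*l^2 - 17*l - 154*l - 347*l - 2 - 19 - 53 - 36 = -10*l^3 + 158*l^2 - 518*l - 110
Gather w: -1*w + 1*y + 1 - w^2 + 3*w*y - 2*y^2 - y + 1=-w^2 + w*(3*y - 1) - 2*y^2 + 2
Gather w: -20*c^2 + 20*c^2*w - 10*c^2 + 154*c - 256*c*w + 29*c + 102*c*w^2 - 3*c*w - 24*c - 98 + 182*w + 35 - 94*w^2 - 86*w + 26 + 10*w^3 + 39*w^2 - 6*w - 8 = -30*c^2 + 159*c + 10*w^3 + w^2*(102*c - 55) + w*(20*c^2 - 259*c + 90) - 45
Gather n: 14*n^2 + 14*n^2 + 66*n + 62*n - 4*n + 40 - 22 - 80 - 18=28*n^2 + 124*n - 80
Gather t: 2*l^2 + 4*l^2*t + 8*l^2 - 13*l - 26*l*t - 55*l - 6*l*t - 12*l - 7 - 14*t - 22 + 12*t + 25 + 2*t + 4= 10*l^2 - 80*l + t*(4*l^2 - 32*l)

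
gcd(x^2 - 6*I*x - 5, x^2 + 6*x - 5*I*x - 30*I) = x - 5*I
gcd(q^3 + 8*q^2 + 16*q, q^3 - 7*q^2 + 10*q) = q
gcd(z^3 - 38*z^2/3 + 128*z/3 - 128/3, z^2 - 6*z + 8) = z - 2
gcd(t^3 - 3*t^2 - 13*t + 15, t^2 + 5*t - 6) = t - 1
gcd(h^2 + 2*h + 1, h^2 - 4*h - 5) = h + 1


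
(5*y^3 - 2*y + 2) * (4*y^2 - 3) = 20*y^5 - 23*y^3 + 8*y^2 + 6*y - 6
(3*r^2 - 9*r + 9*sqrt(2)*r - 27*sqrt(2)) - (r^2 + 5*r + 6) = 2*r^2 - 14*r + 9*sqrt(2)*r - 27*sqrt(2) - 6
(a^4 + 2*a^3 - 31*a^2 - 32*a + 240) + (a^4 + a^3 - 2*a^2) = 2*a^4 + 3*a^3 - 33*a^2 - 32*a + 240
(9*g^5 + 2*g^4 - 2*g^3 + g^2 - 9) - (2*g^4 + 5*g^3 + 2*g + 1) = 9*g^5 - 7*g^3 + g^2 - 2*g - 10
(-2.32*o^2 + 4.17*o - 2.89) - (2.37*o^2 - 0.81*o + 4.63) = -4.69*o^2 + 4.98*o - 7.52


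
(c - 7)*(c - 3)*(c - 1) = c^3 - 11*c^2 + 31*c - 21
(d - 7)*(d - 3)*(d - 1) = d^3 - 11*d^2 + 31*d - 21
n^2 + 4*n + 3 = (n + 1)*(n + 3)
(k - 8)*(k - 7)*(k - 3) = k^3 - 18*k^2 + 101*k - 168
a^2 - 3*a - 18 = (a - 6)*(a + 3)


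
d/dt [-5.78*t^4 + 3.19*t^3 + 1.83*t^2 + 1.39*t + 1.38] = -23.12*t^3 + 9.57*t^2 + 3.66*t + 1.39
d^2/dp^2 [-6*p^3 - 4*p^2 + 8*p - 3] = -36*p - 8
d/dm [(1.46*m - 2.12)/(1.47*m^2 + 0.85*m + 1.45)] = (-2.1462*m^2 + 6.2328*m + 3.919)/(2.1609*m^4 + 2.499*m^3 + 4.9855*m^2 + 2.465*m + 2.1025)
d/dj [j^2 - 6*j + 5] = 2*j - 6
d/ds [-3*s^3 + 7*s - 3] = 7 - 9*s^2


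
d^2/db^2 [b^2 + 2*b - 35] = 2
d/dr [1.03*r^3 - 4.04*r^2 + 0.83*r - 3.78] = 3.09*r^2 - 8.08*r + 0.83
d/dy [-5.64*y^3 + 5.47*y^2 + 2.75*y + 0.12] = -16.92*y^2 + 10.94*y + 2.75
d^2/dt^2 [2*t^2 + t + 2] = 4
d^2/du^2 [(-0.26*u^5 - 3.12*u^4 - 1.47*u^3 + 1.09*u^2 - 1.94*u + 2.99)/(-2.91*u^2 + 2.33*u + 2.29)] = (13.210236*u^7 + 24.634896*u^6 - 141.1761*u^5 + 18.4992600000001*u^4 + 347.25547*u^3 + 47.900358*u^2 + 245.45934*u - 104.449598)/(24.642171*u^6 - 59.192019*u^5 - 10.78155*u^4 + 80.511985*u^3 + 8.48445*u^2 - 36.656259*u - 12.008989)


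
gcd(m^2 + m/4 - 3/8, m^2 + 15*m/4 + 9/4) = m + 3/4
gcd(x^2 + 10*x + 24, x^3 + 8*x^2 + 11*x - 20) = x + 4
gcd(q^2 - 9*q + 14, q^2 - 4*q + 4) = q - 2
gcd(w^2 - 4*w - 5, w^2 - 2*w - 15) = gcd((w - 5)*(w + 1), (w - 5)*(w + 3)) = w - 5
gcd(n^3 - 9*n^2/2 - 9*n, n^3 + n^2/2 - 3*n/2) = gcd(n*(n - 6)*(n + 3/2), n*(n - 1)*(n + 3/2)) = n^2 + 3*n/2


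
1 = 1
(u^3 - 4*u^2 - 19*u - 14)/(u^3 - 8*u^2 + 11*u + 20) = (u^2 - 5*u - 14)/(u^2 - 9*u + 20)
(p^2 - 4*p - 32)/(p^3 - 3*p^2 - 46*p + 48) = (p + 4)/(p^2 + 5*p - 6)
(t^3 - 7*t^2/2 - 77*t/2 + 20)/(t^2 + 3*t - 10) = (t^2 - 17*t/2 + 4)/(t - 2)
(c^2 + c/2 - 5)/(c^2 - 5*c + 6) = (c + 5/2)/(c - 3)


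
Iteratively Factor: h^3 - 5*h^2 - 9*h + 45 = (h - 5)*(h^2 - 9) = (h - 5)*(h + 3)*(h - 3)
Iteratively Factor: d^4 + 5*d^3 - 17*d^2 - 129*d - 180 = (d + 3)*(d^3 + 2*d^2 - 23*d - 60) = (d + 3)*(d + 4)*(d^2 - 2*d - 15) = (d - 5)*(d + 3)*(d + 4)*(d + 3)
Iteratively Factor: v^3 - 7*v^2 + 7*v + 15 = (v + 1)*(v^2 - 8*v + 15) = (v - 3)*(v + 1)*(v - 5)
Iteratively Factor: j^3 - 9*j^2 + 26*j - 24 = (j - 4)*(j^2 - 5*j + 6) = (j - 4)*(j - 2)*(j - 3)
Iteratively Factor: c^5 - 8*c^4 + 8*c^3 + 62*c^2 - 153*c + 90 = (c - 3)*(c^4 - 5*c^3 - 7*c^2 + 41*c - 30) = (c - 3)*(c - 1)*(c^3 - 4*c^2 - 11*c + 30) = (c - 3)*(c - 1)*(c + 3)*(c^2 - 7*c + 10) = (c - 3)*(c - 2)*(c - 1)*(c + 3)*(c - 5)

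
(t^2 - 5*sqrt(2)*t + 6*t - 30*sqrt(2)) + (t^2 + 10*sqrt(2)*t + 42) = 2*t^2 + 6*t + 5*sqrt(2)*t - 30*sqrt(2) + 42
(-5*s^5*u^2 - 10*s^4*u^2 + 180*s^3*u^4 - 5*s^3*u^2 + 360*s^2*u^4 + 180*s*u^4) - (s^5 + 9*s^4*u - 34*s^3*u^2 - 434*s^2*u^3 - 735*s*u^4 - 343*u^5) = -5*s^5*u^2 - s^5 - 10*s^4*u^2 - 9*s^4*u + 180*s^3*u^4 + 29*s^3*u^2 + 360*s^2*u^4 + 434*s^2*u^3 + 915*s*u^4 + 343*u^5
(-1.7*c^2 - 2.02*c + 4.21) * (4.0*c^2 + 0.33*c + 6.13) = -6.8*c^4 - 8.641*c^3 + 5.7524*c^2 - 10.9933*c + 25.8073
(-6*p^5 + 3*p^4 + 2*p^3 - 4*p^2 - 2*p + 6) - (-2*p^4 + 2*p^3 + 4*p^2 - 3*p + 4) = -6*p^5 + 5*p^4 - 8*p^2 + p + 2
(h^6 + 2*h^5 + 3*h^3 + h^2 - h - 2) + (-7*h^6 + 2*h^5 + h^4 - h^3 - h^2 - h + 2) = -6*h^6 + 4*h^5 + h^4 + 2*h^3 - 2*h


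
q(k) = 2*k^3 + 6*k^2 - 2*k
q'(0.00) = -2.00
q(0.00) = 0.00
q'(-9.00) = 376.00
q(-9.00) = -954.00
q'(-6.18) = 152.99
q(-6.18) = -230.54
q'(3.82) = 131.39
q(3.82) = 191.40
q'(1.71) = 36.06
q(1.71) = 24.13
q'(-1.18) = -7.81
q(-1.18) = 7.43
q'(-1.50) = -6.50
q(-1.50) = 9.75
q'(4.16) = 151.75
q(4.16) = 239.50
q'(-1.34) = -7.31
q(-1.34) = 8.64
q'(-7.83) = 271.89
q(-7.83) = -576.58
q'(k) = 6*k^2 + 12*k - 2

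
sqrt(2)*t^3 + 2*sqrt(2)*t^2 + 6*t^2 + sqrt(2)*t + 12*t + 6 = (t + 1)*(t + 3*sqrt(2))*(sqrt(2)*t + sqrt(2))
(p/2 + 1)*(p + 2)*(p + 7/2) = p^3/2 + 15*p^2/4 + 9*p + 7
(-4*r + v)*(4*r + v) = -16*r^2 + v^2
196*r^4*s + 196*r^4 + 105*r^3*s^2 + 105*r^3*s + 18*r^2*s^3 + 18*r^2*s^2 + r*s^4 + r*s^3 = (4*r + s)*(7*r + s)^2*(r*s + r)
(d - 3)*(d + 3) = d^2 - 9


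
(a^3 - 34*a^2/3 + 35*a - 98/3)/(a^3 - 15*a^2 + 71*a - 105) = (3*a^2 - 13*a + 14)/(3*(a^2 - 8*a + 15))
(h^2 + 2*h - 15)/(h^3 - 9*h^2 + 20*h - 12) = (h^2 + 2*h - 15)/(h^3 - 9*h^2 + 20*h - 12)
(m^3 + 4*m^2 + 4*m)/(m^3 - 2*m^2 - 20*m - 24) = m/(m - 6)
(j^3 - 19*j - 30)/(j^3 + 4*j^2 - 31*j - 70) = (j + 3)/(j + 7)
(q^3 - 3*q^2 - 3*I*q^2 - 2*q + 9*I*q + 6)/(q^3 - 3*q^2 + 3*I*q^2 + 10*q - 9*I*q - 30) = (q - I)/(q + 5*I)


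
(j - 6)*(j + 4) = j^2 - 2*j - 24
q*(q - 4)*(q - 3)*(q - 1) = q^4 - 8*q^3 + 19*q^2 - 12*q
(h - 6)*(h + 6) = h^2 - 36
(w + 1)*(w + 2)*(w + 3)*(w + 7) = w^4 + 13*w^3 + 53*w^2 + 83*w + 42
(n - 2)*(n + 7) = n^2 + 5*n - 14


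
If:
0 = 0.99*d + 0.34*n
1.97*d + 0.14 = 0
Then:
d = -0.07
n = 0.21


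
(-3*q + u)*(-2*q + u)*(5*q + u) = 30*q^3 - 19*q^2*u + u^3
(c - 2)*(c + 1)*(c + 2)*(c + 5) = c^4 + 6*c^3 + c^2 - 24*c - 20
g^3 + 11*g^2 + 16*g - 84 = (g - 2)*(g + 6)*(g + 7)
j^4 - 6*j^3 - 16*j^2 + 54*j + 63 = (j - 7)*(j - 3)*(j + 1)*(j + 3)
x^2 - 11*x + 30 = (x - 6)*(x - 5)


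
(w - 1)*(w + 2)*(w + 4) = w^3 + 5*w^2 + 2*w - 8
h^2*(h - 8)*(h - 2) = h^4 - 10*h^3 + 16*h^2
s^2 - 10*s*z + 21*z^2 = (s - 7*z)*(s - 3*z)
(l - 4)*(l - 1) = l^2 - 5*l + 4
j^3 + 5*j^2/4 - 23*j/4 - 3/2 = (j - 2)*(j + 1/4)*(j + 3)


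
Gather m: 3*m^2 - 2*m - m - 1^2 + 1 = 3*m^2 - 3*m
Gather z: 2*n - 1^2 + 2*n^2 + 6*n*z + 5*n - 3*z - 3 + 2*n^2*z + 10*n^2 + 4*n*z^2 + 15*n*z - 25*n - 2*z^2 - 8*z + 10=12*n^2 - 18*n + z^2*(4*n - 2) + z*(2*n^2 + 21*n - 11) + 6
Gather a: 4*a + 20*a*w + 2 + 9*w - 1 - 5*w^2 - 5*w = a*(20*w + 4) - 5*w^2 + 4*w + 1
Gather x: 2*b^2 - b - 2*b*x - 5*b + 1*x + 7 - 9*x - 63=2*b^2 - 6*b + x*(-2*b - 8) - 56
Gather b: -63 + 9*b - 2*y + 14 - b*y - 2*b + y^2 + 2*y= b*(7 - y) + y^2 - 49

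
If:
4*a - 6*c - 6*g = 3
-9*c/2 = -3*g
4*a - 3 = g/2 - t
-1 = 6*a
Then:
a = -1/6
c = -11/45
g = -11/30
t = 209/60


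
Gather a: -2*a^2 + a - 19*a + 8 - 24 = -2*a^2 - 18*a - 16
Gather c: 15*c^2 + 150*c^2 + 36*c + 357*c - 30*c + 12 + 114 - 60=165*c^2 + 363*c + 66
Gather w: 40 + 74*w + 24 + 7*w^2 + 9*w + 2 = 7*w^2 + 83*w + 66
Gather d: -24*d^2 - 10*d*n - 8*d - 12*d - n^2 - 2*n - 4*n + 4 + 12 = -24*d^2 + d*(-10*n - 20) - n^2 - 6*n + 16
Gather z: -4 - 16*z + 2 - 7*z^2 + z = -7*z^2 - 15*z - 2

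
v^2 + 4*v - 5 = (v - 1)*(v + 5)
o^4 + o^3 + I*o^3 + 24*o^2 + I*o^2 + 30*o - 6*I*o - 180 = (o - 2)*(o + 3)*(o - 5*I)*(o + 6*I)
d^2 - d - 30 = (d - 6)*(d + 5)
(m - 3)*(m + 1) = m^2 - 2*m - 3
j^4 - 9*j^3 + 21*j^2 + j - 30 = (j - 5)*(j - 3)*(j - 2)*(j + 1)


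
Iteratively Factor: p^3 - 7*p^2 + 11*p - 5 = (p - 5)*(p^2 - 2*p + 1) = (p - 5)*(p - 1)*(p - 1)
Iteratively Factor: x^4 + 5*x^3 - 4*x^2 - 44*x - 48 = (x + 4)*(x^3 + x^2 - 8*x - 12) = (x - 3)*(x + 4)*(x^2 + 4*x + 4) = (x - 3)*(x + 2)*(x + 4)*(x + 2)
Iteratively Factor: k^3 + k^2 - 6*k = (k)*(k^2 + k - 6) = k*(k - 2)*(k + 3)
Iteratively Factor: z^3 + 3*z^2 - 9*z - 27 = (z + 3)*(z^2 - 9) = (z + 3)^2*(z - 3)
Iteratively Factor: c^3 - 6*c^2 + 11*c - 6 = (c - 1)*(c^2 - 5*c + 6) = (c - 2)*(c - 1)*(c - 3)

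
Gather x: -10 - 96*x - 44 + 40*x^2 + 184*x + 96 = 40*x^2 + 88*x + 42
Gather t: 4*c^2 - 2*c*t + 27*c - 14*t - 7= 4*c^2 + 27*c + t*(-2*c - 14) - 7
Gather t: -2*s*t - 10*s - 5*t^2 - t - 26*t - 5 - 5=-10*s - 5*t^2 + t*(-2*s - 27) - 10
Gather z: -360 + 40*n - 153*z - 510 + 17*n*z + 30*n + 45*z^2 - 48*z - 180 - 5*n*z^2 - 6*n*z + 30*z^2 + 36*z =70*n + z^2*(75 - 5*n) + z*(11*n - 165) - 1050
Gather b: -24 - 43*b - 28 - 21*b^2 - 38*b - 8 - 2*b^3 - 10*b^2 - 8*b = -2*b^3 - 31*b^2 - 89*b - 60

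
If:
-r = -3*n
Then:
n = r/3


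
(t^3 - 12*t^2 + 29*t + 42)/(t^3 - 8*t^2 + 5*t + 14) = (t - 6)/(t - 2)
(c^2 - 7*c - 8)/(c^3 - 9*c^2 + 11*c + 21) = (c - 8)/(c^2 - 10*c + 21)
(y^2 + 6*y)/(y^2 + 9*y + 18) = y/(y + 3)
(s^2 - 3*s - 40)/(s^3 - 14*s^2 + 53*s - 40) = (s + 5)/(s^2 - 6*s + 5)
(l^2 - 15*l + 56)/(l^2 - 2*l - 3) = (-l^2 + 15*l - 56)/(-l^2 + 2*l + 3)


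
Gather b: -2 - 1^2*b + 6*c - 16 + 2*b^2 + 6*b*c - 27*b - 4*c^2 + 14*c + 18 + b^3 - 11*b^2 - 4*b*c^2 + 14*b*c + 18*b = b^3 - 9*b^2 + b*(-4*c^2 + 20*c - 10) - 4*c^2 + 20*c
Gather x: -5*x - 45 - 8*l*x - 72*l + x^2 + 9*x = -72*l + x^2 + x*(4 - 8*l) - 45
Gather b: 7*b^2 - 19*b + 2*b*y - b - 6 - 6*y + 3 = 7*b^2 + b*(2*y - 20) - 6*y - 3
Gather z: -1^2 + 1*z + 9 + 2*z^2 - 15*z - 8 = 2*z^2 - 14*z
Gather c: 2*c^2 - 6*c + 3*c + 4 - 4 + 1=2*c^2 - 3*c + 1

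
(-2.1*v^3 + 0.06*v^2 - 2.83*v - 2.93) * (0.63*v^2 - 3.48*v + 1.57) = -1.323*v^5 + 7.3458*v^4 - 5.2887*v^3 + 8.0967*v^2 + 5.7533*v - 4.6001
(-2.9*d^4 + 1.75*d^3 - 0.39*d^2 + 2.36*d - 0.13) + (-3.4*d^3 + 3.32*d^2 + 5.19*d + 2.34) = -2.9*d^4 - 1.65*d^3 + 2.93*d^2 + 7.55*d + 2.21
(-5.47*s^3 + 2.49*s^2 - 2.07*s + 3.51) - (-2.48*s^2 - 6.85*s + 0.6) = -5.47*s^3 + 4.97*s^2 + 4.78*s + 2.91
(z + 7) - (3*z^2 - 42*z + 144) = -3*z^2 + 43*z - 137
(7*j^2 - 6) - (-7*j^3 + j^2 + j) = 7*j^3 + 6*j^2 - j - 6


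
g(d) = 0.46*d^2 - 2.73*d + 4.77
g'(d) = 0.92*d - 2.73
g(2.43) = 0.85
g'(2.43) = -0.49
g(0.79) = 2.90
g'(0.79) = -2.00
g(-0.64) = 6.71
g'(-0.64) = -3.32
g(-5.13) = 30.88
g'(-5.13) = -7.45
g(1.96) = 1.19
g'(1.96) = -0.93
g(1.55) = 1.64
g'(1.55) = -1.30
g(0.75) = 2.98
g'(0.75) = -2.04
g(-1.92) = 11.71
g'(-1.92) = -4.50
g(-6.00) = 37.71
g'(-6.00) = -8.25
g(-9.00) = 66.60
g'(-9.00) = -11.01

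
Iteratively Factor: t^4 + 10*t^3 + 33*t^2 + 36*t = (t + 3)*(t^3 + 7*t^2 + 12*t) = (t + 3)*(t + 4)*(t^2 + 3*t) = t*(t + 3)*(t + 4)*(t + 3)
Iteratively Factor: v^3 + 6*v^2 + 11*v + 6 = (v + 2)*(v^2 + 4*v + 3) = (v + 2)*(v + 3)*(v + 1)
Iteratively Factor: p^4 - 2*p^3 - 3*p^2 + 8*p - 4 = (p - 2)*(p^3 - 3*p + 2) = (p - 2)*(p - 1)*(p^2 + p - 2) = (p - 2)*(p - 1)*(p + 2)*(p - 1)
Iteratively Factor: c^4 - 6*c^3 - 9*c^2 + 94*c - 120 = (c + 4)*(c^3 - 10*c^2 + 31*c - 30) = (c - 5)*(c + 4)*(c^2 - 5*c + 6) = (c - 5)*(c - 2)*(c + 4)*(c - 3)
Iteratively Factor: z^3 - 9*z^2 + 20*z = (z - 5)*(z^2 - 4*z) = (z - 5)*(z - 4)*(z)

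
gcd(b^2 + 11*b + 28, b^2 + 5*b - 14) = b + 7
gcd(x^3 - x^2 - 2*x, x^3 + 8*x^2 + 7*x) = x^2 + x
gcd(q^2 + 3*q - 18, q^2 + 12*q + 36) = q + 6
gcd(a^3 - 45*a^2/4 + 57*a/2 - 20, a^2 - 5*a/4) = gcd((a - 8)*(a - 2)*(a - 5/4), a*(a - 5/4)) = a - 5/4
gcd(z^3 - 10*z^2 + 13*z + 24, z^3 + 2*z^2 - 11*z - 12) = z^2 - 2*z - 3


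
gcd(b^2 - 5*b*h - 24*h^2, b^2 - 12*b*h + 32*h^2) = b - 8*h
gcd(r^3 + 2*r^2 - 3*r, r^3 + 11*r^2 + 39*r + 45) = r + 3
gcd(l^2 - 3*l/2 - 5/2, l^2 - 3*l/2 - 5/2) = l^2 - 3*l/2 - 5/2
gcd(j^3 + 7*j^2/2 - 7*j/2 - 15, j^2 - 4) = j - 2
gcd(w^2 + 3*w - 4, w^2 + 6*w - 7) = w - 1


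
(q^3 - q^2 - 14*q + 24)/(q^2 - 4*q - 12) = (-q^3 + q^2 + 14*q - 24)/(-q^2 + 4*q + 12)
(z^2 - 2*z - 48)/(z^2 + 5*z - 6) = (z - 8)/(z - 1)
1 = 1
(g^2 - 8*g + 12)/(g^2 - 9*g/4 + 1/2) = 4*(g - 6)/(4*g - 1)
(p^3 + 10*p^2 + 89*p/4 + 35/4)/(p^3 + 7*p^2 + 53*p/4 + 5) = (p + 7)/(p + 4)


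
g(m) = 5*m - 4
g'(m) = 5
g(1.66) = 4.30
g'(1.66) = 5.00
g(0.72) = -0.40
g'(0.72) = 5.00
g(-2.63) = -17.15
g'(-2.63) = 5.00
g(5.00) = 21.00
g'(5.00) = 5.00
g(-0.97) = -8.85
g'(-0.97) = 5.00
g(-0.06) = -4.30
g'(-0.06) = 5.00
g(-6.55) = -36.75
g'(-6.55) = 5.00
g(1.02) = 1.10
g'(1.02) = 5.00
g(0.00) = -4.00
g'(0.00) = 5.00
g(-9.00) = -49.00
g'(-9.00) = 5.00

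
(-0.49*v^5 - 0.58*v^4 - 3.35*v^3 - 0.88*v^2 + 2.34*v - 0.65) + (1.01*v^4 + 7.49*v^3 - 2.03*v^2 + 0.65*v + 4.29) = -0.49*v^5 + 0.43*v^4 + 4.14*v^3 - 2.91*v^2 + 2.99*v + 3.64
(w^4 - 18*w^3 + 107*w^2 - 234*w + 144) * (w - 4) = w^5 - 22*w^4 + 179*w^3 - 662*w^2 + 1080*w - 576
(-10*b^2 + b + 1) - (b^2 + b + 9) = -11*b^2 - 8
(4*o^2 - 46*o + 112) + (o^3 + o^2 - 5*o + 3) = o^3 + 5*o^2 - 51*o + 115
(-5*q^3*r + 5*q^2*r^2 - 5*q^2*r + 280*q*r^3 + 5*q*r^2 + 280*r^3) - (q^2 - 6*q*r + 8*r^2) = -5*q^3*r + 5*q^2*r^2 - 5*q^2*r - q^2 + 280*q*r^3 + 5*q*r^2 + 6*q*r + 280*r^3 - 8*r^2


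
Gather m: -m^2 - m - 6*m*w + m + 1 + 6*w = -m^2 - 6*m*w + 6*w + 1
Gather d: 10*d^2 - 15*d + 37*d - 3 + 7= 10*d^2 + 22*d + 4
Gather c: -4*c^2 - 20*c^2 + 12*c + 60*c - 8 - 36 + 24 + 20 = -24*c^2 + 72*c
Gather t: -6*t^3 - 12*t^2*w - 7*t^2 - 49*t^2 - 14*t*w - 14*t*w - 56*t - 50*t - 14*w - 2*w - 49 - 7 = -6*t^3 + t^2*(-12*w - 56) + t*(-28*w - 106) - 16*w - 56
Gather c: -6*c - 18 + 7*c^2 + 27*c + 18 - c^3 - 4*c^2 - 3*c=-c^3 + 3*c^2 + 18*c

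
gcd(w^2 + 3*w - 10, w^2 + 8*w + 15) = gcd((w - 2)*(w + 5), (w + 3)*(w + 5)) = w + 5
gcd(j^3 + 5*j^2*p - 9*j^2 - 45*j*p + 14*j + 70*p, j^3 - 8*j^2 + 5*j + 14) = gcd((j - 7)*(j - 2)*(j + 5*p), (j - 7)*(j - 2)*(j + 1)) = j^2 - 9*j + 14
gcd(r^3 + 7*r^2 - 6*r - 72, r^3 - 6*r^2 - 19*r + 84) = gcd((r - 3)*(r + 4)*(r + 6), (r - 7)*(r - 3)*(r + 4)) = r^2 + r - 12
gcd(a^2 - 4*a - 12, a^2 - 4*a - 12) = a^2 - 4*a - 12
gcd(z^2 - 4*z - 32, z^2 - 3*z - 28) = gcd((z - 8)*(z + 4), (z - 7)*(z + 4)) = z + 4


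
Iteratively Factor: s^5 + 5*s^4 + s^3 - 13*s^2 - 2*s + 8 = (s + 1)*(s^4 + 4*s^3 - 3*s^2 - 10*s + 8) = (s - 1)*(s + 1)*(s^3 + 5*s^2 + 2*s - 8) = (s - 1)*(s + 1)*(s + 4)*(s^2 + s - 2) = (s - 1)^2*(s + 1)*(s + 4)*(s + 2)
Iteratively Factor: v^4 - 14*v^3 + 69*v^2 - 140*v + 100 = (v - 2)*(v^3 - 12*v^2 + 45*v - 50) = (v - 5)*(v - 2)*(v^2 - 7*v + 10) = (v - 5)*(v - 2)^2*(v - 5)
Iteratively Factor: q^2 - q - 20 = (q - 5)*(q + 4)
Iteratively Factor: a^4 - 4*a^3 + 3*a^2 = (a - 1)*(a^3 - 3*a^2) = a*(a - 1)*(a^2 - 3*a) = a*(a - 3)*(a - 1)*(a)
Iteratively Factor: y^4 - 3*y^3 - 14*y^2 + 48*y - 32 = (y + 4)*(y^3 - 7*y^2 + 14*y - 8) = (y - 1)*(y + 4)*(y^2 - 6*y + 8) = (y - 4)*(y - 1)*(y + 4)*(y - 2)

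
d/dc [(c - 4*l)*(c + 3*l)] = 2*c - l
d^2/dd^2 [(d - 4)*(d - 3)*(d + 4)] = 6*d - 6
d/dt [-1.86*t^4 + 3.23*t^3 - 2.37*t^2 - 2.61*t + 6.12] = -7.44*t^3 + 9.69*t^2 - 4.74*t - 2.61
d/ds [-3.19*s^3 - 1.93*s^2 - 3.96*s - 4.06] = -9.57*s^2 - 3.86*s - 3.96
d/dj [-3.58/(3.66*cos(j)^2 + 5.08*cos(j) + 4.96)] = -(26.2056*cos(j) + 18.1864)*sin(j)/(3.66*cos(j)^2 + 5.08*cos(j) + 4.96)^2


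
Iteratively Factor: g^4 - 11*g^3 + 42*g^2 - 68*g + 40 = (g - 2)*(g^3 - 9*g^2 + 24*g - 20) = (g - 2)^2*(g^2 - 7*g + 10) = (g - 2)^3*(g - 5)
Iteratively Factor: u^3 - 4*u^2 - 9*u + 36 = (u + 3)*(u^2 - 7*u + 12) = (u - 3)*(u + 3)*(u - 4)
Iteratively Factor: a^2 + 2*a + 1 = (a + 1)*(a + 1)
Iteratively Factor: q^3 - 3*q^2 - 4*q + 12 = (q + 2)*(q^2 - 5*q + 6) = (q - 2)*(q + 2)*(q - 3)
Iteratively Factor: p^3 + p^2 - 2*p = (p + 2)*(p^2 - p) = p*(p + 2)*(p - 1)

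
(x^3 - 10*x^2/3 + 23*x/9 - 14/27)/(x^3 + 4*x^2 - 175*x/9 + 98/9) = (x - 1/3)/(x + 7)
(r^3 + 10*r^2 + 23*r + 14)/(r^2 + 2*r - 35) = (r^2 + 3*r + 2)/(r - 5)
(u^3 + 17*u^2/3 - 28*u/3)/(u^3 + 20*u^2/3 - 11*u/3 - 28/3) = u/(u + 1)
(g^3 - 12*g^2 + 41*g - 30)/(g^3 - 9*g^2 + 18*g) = (g^2 - 6*g + 5)/(g*(g - 3))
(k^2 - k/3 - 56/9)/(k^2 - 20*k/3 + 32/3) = (k + 7/3)/(k - 4)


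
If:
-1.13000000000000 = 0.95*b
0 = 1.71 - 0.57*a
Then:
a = 3.00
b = -1.19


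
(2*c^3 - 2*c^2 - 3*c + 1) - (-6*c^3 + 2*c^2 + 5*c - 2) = 8*c^3 - 4*c^2 - 8*c + 3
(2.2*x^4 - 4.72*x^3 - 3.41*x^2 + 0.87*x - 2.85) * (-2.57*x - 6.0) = -5.654*x^5 - 1.0696*x^4 + 37.0837*x^3 + 18.2241*x^2 + 2.1045*x + 17.1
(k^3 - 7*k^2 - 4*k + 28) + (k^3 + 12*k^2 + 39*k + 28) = 2*k^3 + 5*k^2 + 35*k + 56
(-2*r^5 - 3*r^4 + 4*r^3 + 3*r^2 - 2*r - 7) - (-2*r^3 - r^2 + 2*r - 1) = -2*r^5 - 3*r^4 + 6*r^3 + 4*r^2 - 4*r - 6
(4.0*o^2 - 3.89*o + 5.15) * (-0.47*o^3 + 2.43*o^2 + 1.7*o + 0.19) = -1.88*o^5 + 11.5483*o^4 - 5.0732*o^3 + 6.6615*o^2 + 8.0159*o + 0.9785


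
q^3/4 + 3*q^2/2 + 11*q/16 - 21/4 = (q/4 + 1)*(q - 3/2)*(q + 7/2)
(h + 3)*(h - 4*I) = h^2 + 3*h - 4*I*h - 12*I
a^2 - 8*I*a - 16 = (a - 4*I)^2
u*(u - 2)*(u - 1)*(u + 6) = u^4 + 3*u^3 - 16*u^2 + 12*u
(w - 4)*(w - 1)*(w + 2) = w^3 - 3*w^2 - 6*w + 8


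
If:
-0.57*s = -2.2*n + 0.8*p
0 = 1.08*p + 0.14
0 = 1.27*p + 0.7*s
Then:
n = 0.01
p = -0.13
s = 0.24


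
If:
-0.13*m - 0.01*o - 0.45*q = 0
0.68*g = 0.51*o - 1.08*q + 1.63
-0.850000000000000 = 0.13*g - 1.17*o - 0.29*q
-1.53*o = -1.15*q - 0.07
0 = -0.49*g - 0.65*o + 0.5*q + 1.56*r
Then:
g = 1.56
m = -3.01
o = 0.69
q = 0.85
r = 0.50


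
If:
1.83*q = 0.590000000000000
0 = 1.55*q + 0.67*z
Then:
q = 0.32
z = -0.75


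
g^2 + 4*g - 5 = (g - 1)*(g + 5)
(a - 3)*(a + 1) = a^2 - 2*a - 3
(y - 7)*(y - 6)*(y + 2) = y^3 - 11*y^2 + 16*y + 84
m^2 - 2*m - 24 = (m - 6)*(m + 4)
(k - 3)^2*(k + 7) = k^3 + k^2 - 33*k + 63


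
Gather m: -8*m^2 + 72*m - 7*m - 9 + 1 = -8*m^2 + 65*m - 8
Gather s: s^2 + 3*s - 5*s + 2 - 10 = s^2 - 2*s - 8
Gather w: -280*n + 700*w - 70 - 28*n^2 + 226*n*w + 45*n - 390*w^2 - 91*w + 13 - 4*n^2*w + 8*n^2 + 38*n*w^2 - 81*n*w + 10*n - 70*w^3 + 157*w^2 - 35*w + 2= -20*n^2 - 225*n - 70*w^3 + w^2*(38*n - 233) + w*(-4*n^2 + 145*n + 574) - 55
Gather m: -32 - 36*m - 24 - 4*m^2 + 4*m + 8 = -4*m^2 - 32*m - 48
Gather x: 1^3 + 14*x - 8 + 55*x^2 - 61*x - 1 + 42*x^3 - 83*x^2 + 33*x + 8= 42*x^3 - 28*x^2 - 14*x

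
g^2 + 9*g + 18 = (g + 3)*(g + 6)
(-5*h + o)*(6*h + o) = -30*h^2 + h*o + o^2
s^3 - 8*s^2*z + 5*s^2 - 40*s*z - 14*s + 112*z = (s - 2)*(s + 7)*(s - 8*z)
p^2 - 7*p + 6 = (p - 6)*(p - 1)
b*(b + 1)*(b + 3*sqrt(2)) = b^3 + b^2 + 3*sqrt(2)*b^2 + 3*sqrt(2)*b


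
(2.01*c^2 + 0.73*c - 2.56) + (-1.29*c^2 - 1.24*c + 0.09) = 0.72*c^2 - 0.51*c - 2.47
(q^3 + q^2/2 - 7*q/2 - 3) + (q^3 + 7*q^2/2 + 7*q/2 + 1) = 2*q^3 + 4*q^2 - 2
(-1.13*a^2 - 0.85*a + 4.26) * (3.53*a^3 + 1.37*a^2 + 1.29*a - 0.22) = -3.9889*a^5 - 4.5486*a^4 + 12.4156*a^3 + 4.9883*a^2 + 5.6824*a - 0.9372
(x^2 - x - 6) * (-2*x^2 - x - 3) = -2*x^4 + x^3 + 10*x^2 + 9*x + 18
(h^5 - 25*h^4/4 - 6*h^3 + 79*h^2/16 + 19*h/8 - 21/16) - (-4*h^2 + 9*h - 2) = h^5 - 25*h^4/4 - 6*h^3 + 143*h^2/16 - 53*h/8 + 11/16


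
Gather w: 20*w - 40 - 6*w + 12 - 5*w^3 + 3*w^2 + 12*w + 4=-5*w^3 + 3*w^2 + 26*w - 24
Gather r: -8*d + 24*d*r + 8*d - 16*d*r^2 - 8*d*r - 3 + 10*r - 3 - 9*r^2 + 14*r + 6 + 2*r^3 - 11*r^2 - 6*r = 2*r^3 + r^2*(-16*d - 20) + r*(16*d + 18)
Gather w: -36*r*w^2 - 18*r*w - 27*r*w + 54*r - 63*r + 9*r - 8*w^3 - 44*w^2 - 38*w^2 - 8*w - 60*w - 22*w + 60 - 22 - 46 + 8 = -8*w^3 + w^2*(-36*r - 82) + w*(-45*r - 90)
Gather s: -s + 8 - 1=7 - s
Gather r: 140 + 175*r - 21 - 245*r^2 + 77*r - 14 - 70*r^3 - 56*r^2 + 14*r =-70*r^3 - 301*r^2 + 266*r + 105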